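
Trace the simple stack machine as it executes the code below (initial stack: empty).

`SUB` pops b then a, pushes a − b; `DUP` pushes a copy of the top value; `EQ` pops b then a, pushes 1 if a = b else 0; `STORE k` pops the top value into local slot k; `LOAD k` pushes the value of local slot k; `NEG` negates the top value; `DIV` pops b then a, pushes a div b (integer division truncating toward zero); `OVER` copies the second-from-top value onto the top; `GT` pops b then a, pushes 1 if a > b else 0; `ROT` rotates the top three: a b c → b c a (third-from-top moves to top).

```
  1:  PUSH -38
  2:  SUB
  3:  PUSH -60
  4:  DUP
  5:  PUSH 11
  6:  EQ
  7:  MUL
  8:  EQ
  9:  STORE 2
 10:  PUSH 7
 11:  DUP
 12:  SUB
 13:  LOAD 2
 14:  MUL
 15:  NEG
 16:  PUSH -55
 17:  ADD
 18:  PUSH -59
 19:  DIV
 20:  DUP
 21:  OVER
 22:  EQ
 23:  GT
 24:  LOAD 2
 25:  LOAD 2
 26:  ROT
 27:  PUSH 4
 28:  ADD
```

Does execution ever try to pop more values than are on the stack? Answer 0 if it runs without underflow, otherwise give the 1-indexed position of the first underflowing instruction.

2

PUSH -38 : -38
SUB  — needs 2 operands, stack has 1 → underflow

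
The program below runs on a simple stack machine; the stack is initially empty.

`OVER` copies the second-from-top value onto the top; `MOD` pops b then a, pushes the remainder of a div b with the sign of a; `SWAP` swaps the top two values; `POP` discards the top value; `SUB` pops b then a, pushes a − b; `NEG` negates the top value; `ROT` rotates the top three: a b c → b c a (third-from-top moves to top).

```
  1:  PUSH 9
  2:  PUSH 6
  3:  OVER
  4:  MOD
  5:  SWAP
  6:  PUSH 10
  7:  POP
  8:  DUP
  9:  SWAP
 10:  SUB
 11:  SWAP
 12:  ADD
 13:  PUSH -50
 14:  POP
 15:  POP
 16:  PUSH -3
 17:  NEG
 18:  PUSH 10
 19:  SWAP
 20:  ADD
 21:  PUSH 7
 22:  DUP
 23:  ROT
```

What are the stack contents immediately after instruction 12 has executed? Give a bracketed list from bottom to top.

PUSH 9   9
PUSH 6   9 6
OVER     9 6 9
MOD      9 6
SWAP     6 9
PUSH 10  6 9 10
POP      6 9
DUP      6 9 9
SWAP     6 9 9
SUB      6 0
SWAP     0 6
ADD      6

[6]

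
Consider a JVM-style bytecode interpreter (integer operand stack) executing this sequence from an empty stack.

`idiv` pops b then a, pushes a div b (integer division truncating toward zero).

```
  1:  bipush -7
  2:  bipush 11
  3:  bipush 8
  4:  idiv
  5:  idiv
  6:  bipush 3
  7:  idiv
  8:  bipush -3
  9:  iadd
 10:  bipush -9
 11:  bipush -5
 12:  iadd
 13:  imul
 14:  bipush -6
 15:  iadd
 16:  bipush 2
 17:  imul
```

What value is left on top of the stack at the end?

bipush -7  [-7]
bipush 11  [-7, 11]
bipush 8   [-7, 11, 8]
idiv       [-7, 1]
idiv       [-7]
bipush 3   [-7, 3]
idiv       [-2]
bipush -3  [-2, -3]
iadd       [-5]
bipush -9  [-5, -9]
bipush -5  [-5, -9, -5]
iadd       [-5, -14]
imul       [70]
bipush -6  [70, -6]
iadd       [64]
bipush 2   [64, 2]
imul       [128]

128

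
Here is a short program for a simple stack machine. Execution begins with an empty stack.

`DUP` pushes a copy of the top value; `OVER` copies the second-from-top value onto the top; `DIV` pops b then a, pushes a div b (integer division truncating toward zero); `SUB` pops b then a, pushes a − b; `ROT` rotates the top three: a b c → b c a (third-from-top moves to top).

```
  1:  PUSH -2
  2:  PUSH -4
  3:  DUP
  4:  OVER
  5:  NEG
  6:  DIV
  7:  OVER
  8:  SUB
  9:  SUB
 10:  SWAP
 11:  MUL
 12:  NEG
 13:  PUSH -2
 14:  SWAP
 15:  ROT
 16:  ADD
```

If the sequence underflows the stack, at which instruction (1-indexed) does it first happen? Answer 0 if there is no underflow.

PUSH -2  -2
PUSH -4  -2 -4
DUP      -2 -4 -4
OVER     -2 -4 -4 -4
NEG      -2 -4 -4 4
DIV      -2 -4 -1
OVER     -2 -4 -1 -4
SUB      -2 -4 3
SUB      -2 -7
SWAP     -7 -2
MUL      14
NEG      -14
PUSH -2  -14 -2
SWAP     -2 -14
ROT  — needs 3 operands, stack has 2 → underflow

15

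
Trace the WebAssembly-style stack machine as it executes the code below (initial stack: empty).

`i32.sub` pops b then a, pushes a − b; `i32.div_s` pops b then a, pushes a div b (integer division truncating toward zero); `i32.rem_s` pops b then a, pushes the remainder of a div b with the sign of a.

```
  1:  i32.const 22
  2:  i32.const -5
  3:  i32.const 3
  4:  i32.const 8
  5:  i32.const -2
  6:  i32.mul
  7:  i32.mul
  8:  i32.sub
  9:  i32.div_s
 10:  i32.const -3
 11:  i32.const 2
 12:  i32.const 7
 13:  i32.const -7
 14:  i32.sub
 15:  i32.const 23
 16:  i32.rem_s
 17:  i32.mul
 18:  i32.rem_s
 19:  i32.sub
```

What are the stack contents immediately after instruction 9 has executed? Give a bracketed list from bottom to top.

[0]

i32.const 22 -> 22
i32.const -5 -> 22 -5
i32.const 3  -> 22 -5 3
i32.const 8  -> 22 -5 3 8
i32.const -2 -> 22 -5 3 8 -2
i32.mul      -> 22 -5 3 -16
i32.mul      -> 22 -5 -48
i32.sub      -> 22 43
i32.div_s    -> 0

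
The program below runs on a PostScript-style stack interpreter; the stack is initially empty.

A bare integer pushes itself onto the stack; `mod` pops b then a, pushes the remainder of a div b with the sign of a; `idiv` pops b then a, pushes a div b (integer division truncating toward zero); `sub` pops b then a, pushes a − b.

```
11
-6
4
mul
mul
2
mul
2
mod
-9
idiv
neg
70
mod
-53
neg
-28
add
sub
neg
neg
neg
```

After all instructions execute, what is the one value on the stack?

25

11   → [11]
-6   → [11, -6]
4    → [11, -6, 4]
mul  → [11, -24]
mul  → [-264]
2    → [-264, 2]
mul  → [-528]
2    → [-528, 2]
mod  → [0]
-9   → [0, -9]
idiv → [0]
neg  → [0]
70   → [0, 70]
mod  → [0]
-53  → [0, -53]
neg  → [0, 53]
-28  → [0, 53, -28]
add  → [0, 25]
sub  → [-25]
neg  → [25]
neg  → [-25]
neg  → [25]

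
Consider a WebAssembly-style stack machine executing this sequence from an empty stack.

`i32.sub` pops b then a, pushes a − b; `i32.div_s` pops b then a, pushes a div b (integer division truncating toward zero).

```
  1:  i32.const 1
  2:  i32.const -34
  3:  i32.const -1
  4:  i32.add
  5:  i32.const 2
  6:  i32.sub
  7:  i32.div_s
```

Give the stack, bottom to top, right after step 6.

[1, -37]

i32.const 1   → 1
i32.const -34 → 1 -34
i32.const -1  → 1 -34 -1
i32.add       → 1 -35
i32.const 2   → 1 -35 2
i32.sub       → 1 -37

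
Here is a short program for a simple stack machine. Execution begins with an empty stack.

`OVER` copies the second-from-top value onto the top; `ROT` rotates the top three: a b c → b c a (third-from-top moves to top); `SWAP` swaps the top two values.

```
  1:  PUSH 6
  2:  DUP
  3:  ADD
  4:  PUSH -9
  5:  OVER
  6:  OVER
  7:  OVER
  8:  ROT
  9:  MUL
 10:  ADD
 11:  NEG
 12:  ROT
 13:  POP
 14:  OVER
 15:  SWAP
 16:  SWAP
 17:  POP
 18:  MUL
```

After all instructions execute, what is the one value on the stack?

PUSH 6   6
DUP      6 6
ADD      12
PUSH -9  12 -9
OVER     12 -9 12
OVER     12 -9 12 -9
OVER     12 -9 12 -9 12
ROT      12 -9 -9 12 12
MUL      12 -9 -9 144
ADD      12 -9 135
NEG      12 -9 -135
ROT      -9 -135 12
POP      -9 -135
OVER     -9 -135 -9
SWAP     -9 -9 -135
SWAP     -9 -135 -9
POP      -9 -135
MUL      1215

1215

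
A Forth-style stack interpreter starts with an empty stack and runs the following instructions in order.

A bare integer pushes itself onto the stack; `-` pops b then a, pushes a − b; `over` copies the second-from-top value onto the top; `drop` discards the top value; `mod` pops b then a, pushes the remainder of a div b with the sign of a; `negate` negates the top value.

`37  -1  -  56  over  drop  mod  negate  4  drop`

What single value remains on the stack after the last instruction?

37     -> [37]
-1     -> [37, -1]
-      -> [38]
56     -> [38, 56]
over   -> [38, 56, 38]
drop   -> [38, 56]
mod    -> [38]
negate -> [-38]
4      -> [-38, 4]
drop   -> [-38]

-38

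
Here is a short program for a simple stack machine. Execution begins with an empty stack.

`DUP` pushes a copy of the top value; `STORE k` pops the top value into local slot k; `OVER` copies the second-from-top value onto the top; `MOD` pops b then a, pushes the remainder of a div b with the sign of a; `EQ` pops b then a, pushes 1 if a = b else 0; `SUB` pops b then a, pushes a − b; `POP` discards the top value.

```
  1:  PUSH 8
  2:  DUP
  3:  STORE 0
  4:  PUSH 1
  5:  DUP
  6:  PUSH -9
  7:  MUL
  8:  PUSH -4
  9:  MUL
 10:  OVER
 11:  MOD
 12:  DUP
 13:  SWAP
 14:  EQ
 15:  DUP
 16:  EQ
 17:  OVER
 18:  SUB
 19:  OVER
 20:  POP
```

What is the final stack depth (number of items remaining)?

3

PUSH 8  -> 8
DUP     -> 8 8
STORE 0 -> 8
PUSH 1  -> 8 1
DUP     -> 8 1 1
PUSH -9 -> 8 1 1 -9
MUL     -> 8 1 -9
PUSH -4 -> 8 1 -9 -4
MUL     -> 8 1 36
OVER    -> 8 1 36 1
MOD     -> 8 1 0
DUP     -> 8 1 0 0
SWAP    -> 8 1 0 0
EQ      -> 8 1 1
DUP     -> 8 1 1 1
EQ      -> 8 1 1
OVER    -> 8 1 1 1
SUB     -> 8 1 0
OVER    -> 8 1 0 1
POP     -> 8 1 0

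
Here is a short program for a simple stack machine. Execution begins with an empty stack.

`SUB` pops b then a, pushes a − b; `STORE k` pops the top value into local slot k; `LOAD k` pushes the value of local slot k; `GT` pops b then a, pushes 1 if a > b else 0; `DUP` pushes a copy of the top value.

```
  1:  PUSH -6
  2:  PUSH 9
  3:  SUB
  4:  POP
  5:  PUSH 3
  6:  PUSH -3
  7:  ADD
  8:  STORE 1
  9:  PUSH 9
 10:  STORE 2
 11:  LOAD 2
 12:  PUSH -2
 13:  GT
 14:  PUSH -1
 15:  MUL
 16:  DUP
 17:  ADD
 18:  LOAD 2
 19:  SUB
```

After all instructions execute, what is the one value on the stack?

-11

PUSH -6 : [-6]
PUSH 9  : [-6, 9]
SUB     : [-15]
POP     : []
PUSH 3  : [3]
PUSH -3 : [3, -3]
ADD     : [0]
STORE 1 : []
PUSH 9  : [9]
STORE 2 : []
LOAD 2  : [9]
PUSH -2 : [9, -2]
GT      : [1]
PUSH -1 : [1, -1]
MUL     : [-1]
DUP     : [-1, -1]
ADD     : [-2]
LOAD 2  : [-2, 9]
SUB     : [-11]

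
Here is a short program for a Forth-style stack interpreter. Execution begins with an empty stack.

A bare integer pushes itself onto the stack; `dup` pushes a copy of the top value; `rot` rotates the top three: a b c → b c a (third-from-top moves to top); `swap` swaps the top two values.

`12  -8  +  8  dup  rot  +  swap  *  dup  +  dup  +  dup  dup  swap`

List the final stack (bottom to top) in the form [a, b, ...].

12   → [12]
-8   → [12, -8]
+    → [4]
8    → [4, 8]
dup  → [4, 8, 8]
rot  → [8, 8, 4]
+    → [8, 12]
swap → [12, 8]
*    → [96]
dup  → [96, 96]
+    → [192]
dup  → [192, 192]
+    → [384]
dup  → [384, 384]
dup  → [384, 384, 384]
swap → [384, 384, 384]

[384, 384, 384]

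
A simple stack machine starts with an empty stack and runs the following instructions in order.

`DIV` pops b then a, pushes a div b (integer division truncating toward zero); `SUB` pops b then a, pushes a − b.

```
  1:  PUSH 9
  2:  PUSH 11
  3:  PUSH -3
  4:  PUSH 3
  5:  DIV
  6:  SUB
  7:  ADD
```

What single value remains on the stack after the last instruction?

21

PUSH 9  → [9]
PUSH 11 → [9, 11]
PUSH -3 → [9, 11, -3]
PUSH 3  → [9, 11, -3, 3]
DIV     → [9, 11, -1]
SUB     → [9, 12]
ADD     → [21]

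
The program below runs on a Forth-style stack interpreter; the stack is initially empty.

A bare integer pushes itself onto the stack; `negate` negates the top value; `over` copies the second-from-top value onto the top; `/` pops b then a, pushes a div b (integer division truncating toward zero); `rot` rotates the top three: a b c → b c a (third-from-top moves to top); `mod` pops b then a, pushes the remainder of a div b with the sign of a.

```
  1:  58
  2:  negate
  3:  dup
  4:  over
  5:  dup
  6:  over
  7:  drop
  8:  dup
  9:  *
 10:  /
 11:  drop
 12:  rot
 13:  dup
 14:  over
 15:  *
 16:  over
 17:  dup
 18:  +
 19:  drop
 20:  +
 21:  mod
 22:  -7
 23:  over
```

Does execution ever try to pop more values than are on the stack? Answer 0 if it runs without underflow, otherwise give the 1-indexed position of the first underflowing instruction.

58     : 58
negate : -58
dup    : -58 -58
over   : -58 -58 -58
dup    : -58 -58 -58 -58
over   : -58 -58 -58 -58 -58
drop   : -58 -58 -58 -58
dup    : -58 -58 -58 -58 -58
*      : -58 -58 -58 3364
/      : -58 -58 0
drop   : -58 -58
rot  — needs 3 operands, stack has 2 → underflow

12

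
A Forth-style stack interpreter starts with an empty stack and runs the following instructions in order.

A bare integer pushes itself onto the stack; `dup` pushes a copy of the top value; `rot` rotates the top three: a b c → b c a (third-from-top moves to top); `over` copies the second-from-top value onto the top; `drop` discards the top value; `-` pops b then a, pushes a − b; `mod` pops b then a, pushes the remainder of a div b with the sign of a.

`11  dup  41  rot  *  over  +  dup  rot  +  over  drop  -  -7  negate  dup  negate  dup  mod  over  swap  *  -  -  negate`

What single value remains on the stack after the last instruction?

18

11     → 11
dup    → 11 11
41     → 11 11 41
rot    → 11 41 11
*      → 11 451
over   → 11 451 11
+      → 11 462
dup    → 11 462 462
rot    → 462 462 11
+      → 462 473
over   → 462 473 462
drop   → 462 473
-      → -11
-7     → -11 -7
negate → -11 7
dup    → -11 7 7
negate → -11 7 -7
dup    → -11 7 -7 -7
mod    → -11 7 0
over   → -11 7 0 7
swap   → -11 7 7 0
*      → -11 7 0
-      → -11 7
-      → -18
negate → 18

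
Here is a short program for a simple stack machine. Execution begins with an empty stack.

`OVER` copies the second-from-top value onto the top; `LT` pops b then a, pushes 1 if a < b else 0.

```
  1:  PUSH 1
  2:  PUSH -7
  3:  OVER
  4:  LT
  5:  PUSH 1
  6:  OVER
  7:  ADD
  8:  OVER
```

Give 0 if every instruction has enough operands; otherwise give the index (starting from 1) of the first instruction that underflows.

PUSH 1  : 1
PUSH -7 : 1 -7
OVER    : 1 -7 1
LT      : 1 1
PUSH 1  : 1 1 1
OVER    : 1 1 1 1
ADD     : 1 1 2
OVER    : 1 1 2 1

0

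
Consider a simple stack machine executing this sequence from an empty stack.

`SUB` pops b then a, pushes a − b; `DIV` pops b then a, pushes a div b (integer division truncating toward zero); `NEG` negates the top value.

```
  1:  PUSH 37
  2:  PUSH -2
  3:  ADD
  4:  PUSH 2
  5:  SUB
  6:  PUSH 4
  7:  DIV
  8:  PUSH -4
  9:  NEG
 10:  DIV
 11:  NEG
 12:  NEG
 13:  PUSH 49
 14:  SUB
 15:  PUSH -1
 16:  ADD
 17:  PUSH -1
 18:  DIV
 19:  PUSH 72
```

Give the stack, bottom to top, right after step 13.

[2, 49]

PUSH 37 -> [37]
PUSH -2 -> [37, -2]
ADD     -> [35]
PUSH 2  -> [35, 2]
SUB     -> [33]
PUSH 4  -> [33, 4]
DIV     -> [8]
PUSH -4 -> [8, -4]
NEG     -> [8, 4]
DIV     -> [2]
NEG     -> [-2]
NEG     -> [2]
PUSH 49 -> [2, 49]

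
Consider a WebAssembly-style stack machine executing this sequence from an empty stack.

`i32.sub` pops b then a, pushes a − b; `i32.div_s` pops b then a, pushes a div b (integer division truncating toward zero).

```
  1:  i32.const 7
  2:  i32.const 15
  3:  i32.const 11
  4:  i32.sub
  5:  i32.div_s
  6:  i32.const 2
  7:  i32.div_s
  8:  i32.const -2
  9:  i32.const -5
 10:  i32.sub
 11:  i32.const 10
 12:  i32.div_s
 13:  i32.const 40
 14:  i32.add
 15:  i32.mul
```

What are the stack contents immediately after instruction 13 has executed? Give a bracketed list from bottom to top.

i32.const 7  : 7
i32.const 15 : 7 15
i32.const 11 : 7 15 11
i32.sub      : 7 4
i32.div_s    : 1
i32.const 2  : 1 2
i32.div_s    : 0
i32.const -2 : 0 -2
i32.const -5 : 0 -2 -5
i32.sub      : 0 3
i32.const 10 : 0 3 10
i32.div_s    : 0 0
i32.const 40 : 0 0 40

[0, 0, 40]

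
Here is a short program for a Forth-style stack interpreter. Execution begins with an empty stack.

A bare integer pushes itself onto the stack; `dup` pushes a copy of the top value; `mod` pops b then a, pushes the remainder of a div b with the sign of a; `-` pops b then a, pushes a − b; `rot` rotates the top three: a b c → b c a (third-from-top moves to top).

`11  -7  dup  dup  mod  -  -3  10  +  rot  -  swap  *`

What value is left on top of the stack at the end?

28

11   → 11
-7   → 11 -7
dup  → 11 -7 -7
dup  → 11 -7 -7 -7
mod  → 11 -7 0
-    → 11 -7
-3   → 11 -7 -3
10   → 11 -7 -3 10
+    → 11 -7 7
rot  → -7 7 11
-    → -7 -4
swap → -4 -7
*    → 28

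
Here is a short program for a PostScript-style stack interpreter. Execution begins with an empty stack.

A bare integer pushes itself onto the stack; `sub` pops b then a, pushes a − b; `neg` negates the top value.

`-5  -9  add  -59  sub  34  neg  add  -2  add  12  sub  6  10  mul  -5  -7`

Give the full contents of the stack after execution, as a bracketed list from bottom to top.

[-3, 60, -5, -7]

-5  -> [-5]
-9  -> [-5, -9]
add -> [-14]
-59 -> [-14, -59]
sub -> [45]
34  -> [45, 34]
neg -> [45, -34]
add -> [11]
-2  -> [11, -2]
add -> [9]
12  -> [9, 12]
sub -> [-3]
6   -> [-3, 6]
10  -> [-3, 6, 10]
mul -> [-3, 60]
-5  -> [-3, 60, -5]
-7  -> [-3, 60, -5, -7]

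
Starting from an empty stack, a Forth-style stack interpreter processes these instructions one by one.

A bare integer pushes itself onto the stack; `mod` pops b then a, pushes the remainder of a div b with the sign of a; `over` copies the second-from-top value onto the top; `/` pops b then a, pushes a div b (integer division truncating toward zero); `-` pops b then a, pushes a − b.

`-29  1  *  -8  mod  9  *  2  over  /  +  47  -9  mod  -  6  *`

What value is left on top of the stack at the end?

-29  → [-29]
1    → [-29, 1]
*    → [-29]
-8   → [-29, -8]
mod  → [-5]
9    → [-5, 9]
*    → [-45]
2    → [-45, 2]
over → [-45, 2, -45]
/    → [-45, 0]
+    → [-45]
47   → [-45, 47]
-9   → [-45, 47, -9]
mod  → [-45, 2]
-    → [-47]
6    → [-47, 6]
*    → [-282]

-282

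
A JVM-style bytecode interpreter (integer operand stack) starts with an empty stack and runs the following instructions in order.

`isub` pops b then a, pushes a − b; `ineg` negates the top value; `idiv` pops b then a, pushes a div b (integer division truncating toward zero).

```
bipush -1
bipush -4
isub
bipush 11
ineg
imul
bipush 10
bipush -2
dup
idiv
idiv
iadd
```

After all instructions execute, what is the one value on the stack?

-23

bipush -1 → -1
bipush -4 → -1 -4
isub      → 3
bipush 11 → 3 11
ineg      → 3 -11
imul      → -33
bipush 10 → -33 10
bipush -2 → -33 10 -2
dup       → -33 10 -2 -2
idiv      → -33 10 1
idiv      → -33 10
iadd      → -23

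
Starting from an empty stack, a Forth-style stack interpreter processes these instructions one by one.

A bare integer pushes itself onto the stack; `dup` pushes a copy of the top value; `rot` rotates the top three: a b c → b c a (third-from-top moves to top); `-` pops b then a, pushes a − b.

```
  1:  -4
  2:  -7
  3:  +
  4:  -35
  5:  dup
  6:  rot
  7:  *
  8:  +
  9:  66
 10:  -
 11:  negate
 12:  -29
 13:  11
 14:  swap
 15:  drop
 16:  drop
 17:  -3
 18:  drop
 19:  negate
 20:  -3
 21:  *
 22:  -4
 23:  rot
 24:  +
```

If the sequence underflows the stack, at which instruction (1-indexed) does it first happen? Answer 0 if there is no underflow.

23

-4     -> [-4]
-7     -> [-4, -7]
+      -> [-11]
-35    -> [-11, -35]
dup    -> [-11, -35, -35]
rot    -> [-35, -35, -11]
*      -> [-35, 385]
+      -> [350]
66     -> [350, 66]
-      -> [284]
negate -> [-284]
-29    -> [-284, -29]
11     -> [-284, -29, 11]
swap   -> [-284, 11, -29]
drop   -> [-284, 11]
drop   -> [-284]
-3     -> [-284, -3]
drop   -> [-284]
negate -> [284]
-3     -> [284, -3]
*      -> [-852]
-4     -> [-852, -4]
rot  — needs 3 operands, stack has 2 → underflow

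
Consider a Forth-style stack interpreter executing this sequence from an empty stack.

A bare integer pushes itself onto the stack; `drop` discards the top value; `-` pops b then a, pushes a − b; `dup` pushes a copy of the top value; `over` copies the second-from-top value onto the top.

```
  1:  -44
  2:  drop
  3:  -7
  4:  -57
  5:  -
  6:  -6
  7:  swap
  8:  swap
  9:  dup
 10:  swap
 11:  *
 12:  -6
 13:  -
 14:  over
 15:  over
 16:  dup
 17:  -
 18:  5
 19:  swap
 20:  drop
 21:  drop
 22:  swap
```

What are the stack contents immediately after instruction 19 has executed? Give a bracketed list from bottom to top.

-44  : [-44]
drop : []
-7   : [-7]
-57  : [-7, -57]
-    : [50]
-6   : [50, -6]
swap : [-6, 50]
swap : [50, -6]
dup  : [50, -6, -6]
swap : [50, -6, -6]
*    : [50, 36]
-6   : [50, 36, -6]
-    : [50, 42]
over : [50, 42, 50]
over : [50, 42, 50, 42]
dup  : [50, 42, 50, 42, 42]
-    : [50, 42, 50, 0]
5    : [50, 42, 50, 0, 5]
swap : [50, 42, 50, 5, 0]

[50, 42, 50, 5, 0]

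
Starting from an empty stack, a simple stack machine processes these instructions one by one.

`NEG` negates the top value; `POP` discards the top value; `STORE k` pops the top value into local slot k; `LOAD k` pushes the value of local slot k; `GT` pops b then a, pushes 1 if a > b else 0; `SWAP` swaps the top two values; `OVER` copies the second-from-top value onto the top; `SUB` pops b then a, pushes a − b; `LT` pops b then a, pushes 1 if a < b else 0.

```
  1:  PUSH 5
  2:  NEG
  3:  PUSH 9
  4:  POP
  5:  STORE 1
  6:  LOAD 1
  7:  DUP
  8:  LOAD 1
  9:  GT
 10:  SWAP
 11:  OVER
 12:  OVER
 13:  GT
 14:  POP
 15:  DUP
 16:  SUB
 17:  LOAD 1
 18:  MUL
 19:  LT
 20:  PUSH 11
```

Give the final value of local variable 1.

PUSH 5  -> 5
NEG     -> -5
PUSH 9  -> -5 9
POP     -> -5
STORE 1 -> (empty)
LOAD 1  -> -5
DUP     -> -5 -5
LOAD 1  -> -5 -5 -5
GT      -> -5 0
SWAP    -> 0 -5
OVER    -> 0 -5 0
OVER    -> 0 -5 0 -5
GT      -> 0 -5 1
POP     -> 0 -5
DUP     -> 0 -5 -5
SUB     -> 0 0
LOAD 1  -> 0 0 -5
MUL     -> 0 0
LT      -> 0
PUSH 11 -> 0 11

-5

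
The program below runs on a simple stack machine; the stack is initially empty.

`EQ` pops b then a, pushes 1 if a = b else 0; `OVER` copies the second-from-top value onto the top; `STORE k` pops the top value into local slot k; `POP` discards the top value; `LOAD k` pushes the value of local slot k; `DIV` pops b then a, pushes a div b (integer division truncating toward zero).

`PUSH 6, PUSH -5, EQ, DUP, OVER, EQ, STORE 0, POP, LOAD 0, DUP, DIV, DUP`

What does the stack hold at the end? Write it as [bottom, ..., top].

PUSH 6  → [6]
PUSH -5 → [6, -5]
EQ      → [0]
DUP     → [0, 0]
OVER    → [0, 0, 0]
EQ      → [0, 1]
STORE 0 → [0]
POP     → []
LOAD 0  → [1]
DUP     → [1, 1]
DIV     → [1]
DUP     → [1, 1]

[1, 1]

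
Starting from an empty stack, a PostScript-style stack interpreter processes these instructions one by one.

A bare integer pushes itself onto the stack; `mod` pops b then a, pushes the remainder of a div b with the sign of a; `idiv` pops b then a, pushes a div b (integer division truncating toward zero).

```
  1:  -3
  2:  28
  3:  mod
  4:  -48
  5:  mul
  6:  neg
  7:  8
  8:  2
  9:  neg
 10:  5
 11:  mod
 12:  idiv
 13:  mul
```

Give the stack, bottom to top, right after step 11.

[-144, 8, -2]

-3  → [-3]
28  → [-3, 28]
mod → [-3]
-48 → [-3, -48]
mul → [144]
neg → [-144]
8   → [-144, 8]
2   → [-144, 8, 2]
neg → [-144, 8, -2]
5   → [-144, 8, -2, 5]
mod → [-144, 8, -2]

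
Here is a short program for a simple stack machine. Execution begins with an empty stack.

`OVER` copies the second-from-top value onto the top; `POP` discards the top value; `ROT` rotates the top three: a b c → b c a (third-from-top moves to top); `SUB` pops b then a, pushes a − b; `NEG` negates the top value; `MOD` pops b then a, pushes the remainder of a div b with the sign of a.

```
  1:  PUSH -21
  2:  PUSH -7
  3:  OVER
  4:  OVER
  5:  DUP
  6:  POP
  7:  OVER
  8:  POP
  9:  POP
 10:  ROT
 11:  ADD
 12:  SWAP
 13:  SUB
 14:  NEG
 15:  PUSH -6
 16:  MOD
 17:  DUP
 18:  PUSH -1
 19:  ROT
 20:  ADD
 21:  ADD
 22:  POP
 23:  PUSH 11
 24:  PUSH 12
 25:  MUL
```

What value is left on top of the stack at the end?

PUSH -21 -> [-21]
PUSH -7  -> [-21, -7]
OVER     -> [-21, -7, -21]
OVER     -> [-21, -7, -21, -7]
DUP      -> [-21, -7, -21, -7, -7]
POP      -> [-21, -7, -21, -7]
OVER     -> [-21, -7, -21, -7, -21]
POP      -> [-21, -7, -21, -7]
POP      -> [-21, -7, -21]
ROT      -> [-7, -21, -21]
ADD      -> [-7, -42]
SWAP     -> [-42, -7]
SUB      -> [-35]
NEG      -> [35]
PUSH -6  -> [35, -6]
MOD      -> [5]
DUP      -> [5, 5]
PUSH -1  -> [5, 5, -1]
ROT      -> [5, -1, 5]
ADD      -> [5, 4]
ADD      -> [9]
POP      -> []
PUSH 11  -> [11]
PUSH 12  -> [11, 12]
MUL      -> [132]

132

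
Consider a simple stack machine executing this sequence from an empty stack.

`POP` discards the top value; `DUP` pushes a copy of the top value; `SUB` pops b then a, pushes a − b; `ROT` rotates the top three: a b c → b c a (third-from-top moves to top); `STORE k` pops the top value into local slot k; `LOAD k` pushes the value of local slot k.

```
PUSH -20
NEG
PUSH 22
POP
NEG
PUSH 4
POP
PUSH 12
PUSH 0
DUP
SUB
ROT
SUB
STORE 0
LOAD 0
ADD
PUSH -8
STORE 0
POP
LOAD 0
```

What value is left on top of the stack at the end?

PUSH -20  -20
NEG       20
PUSH 22   20 22
POP       20
NEG       -20
PUSH 4    -20 4
POP       -20
PUSH 12   -20 12
PUSH 0    -20 12 0
DUP       -20 12 0 0
SUB       -20 12 0
ROT       12 0 -20
SUB       12 20
STORE 0   12
LOAD 0    12 20
ADD       32
PUSH -8   32 -8
STORE 0   32
POP       (empty)
LOAD 0    -8

-8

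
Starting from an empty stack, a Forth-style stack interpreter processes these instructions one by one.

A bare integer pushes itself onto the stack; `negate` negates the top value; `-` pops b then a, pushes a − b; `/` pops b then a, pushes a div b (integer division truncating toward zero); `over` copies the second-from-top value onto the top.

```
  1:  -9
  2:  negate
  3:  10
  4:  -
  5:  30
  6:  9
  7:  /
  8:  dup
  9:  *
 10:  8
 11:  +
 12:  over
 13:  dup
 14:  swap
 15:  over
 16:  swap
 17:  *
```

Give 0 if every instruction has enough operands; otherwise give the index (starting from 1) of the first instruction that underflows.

0

-9      [-9]
negate  [9]
10      [9, 10]
-       [-1]
30      [-1, 30]
9       [-1, 30, 9]
/       [-1, 3]
dup     [-1, 3, 3]
*       [-1, 9]
8       [-1, 9, 8]
+       [-1, 17]
over    [-1, 17, -1]
dup     [-1, 17, -1, -1]
swap    [-1, 17, -1, -1]
over    [-1, 17, -1, -1, -1]
swap    [-1, 17, -1, -1, -1]
*       [-1, 17, -1, 1]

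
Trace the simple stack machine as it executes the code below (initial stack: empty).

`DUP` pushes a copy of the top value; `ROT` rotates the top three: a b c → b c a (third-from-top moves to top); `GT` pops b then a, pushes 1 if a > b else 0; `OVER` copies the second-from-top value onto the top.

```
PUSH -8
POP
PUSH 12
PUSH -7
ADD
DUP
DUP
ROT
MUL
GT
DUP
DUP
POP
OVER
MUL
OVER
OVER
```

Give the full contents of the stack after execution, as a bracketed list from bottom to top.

PUSH -8 -> [-8]
POP     -> []
PUSH 12 -> [12]
PUSH -7 -> [12, -7]
ADD     -> [5]
DUP     -> [5, 5]
DUP     -> [5, 5, 5]
ROT     -> [5, 5, 5]
MUL     -> [5, 25]
GT      -> [0]
DUP     -> [0, 0]
DUP     -> [0, 0, 0]
POP     -> [0, 0]
OVER    -> [0, 0, 0]
MUL     -> [0, 0]
OVER    -> [0, 0, 0]
OVER    -> [0, 0, 0, 0]

[0, 0, 0, 0]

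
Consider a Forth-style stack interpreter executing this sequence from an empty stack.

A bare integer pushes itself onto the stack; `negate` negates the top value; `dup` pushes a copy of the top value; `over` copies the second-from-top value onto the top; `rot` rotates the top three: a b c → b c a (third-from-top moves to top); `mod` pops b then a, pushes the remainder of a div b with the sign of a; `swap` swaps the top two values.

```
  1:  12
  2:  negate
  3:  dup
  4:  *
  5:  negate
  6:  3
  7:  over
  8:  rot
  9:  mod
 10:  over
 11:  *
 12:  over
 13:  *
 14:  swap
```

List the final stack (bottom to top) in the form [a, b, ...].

[0, 3]

12      [12]
negate  [-12]
dup     [-12, -12]
*       [144]
negate  [-144]
3       [-144, 3]
over    [-144, 3, -144]
rot     [3, -144, -144]
mod     [3, 0]
over    [3, 0, 3]
*       [3, 0]
over    [3, 0, 3]
*       [3, 0]
swap    [0, 3]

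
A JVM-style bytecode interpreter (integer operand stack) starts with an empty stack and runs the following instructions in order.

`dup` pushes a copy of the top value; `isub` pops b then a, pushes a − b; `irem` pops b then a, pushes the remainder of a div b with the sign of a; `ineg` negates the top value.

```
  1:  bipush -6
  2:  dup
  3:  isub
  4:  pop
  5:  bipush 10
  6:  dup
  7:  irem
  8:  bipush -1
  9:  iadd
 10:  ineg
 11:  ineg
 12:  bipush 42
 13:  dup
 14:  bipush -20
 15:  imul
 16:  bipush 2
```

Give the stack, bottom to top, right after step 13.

[-1, 42, 42]

bipush -6 -> [-6]
dup       -> [-6, -6]
isub      -> [0]
pop       -> []
bipush 10 -> [10]
dup       -> [10, 10]
irem      -> [0]
bipush -1 -> [0, -1]
iadd      -> [-1]
ineg      -> [1]
ineg      -> [-1]
bipush 42 -> [-1, 42]
dup       -> [-1, 42, 42]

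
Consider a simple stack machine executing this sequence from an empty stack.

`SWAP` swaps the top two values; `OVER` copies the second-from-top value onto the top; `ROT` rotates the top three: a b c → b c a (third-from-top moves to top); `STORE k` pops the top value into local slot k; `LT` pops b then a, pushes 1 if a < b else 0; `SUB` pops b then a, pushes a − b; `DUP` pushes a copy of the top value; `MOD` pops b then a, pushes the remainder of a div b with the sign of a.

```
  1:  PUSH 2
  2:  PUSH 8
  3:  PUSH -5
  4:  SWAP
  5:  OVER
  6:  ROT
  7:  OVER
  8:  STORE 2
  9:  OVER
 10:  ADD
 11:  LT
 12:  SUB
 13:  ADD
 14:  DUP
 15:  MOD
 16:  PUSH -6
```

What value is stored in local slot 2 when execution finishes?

PUSH 2  : [2]
PUSH 8  : [2, 8]
PUSH -5 : [2, 8, -5]
SWAP    : [2, -5, 8]
OVER    : [2, -5, 8, -5]
ROT     : [2, 8, -5, -5]
OVER    : [2, 8, -5, -5, -5]
STORE 2 : [2, 8, -5, -5]
OVER    : [2, 8, -5, -5, -5]
ADD     : [2, 8, -5, -10]
LT      : [2, 8, 0]
SUB     : [2, 8]
ADD     : [10]
DUP     : [10, 10]
MOD     : [0]
PUSH -6 : [0, -6]

-5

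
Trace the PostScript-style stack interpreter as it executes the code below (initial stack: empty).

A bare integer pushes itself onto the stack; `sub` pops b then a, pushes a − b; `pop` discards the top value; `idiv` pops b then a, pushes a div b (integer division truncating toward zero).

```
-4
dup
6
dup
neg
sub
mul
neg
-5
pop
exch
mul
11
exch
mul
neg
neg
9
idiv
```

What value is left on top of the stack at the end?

-234

-4   : [-4]
dup  : [-4, -4]
6    : [-4, -4, 6]
dup  : [-4, -4, 6, 6]
neg  : [-4, -4, 6, -6]
sub  : [-4, -4, 12]
mul  : [-4, -48]
neg  : [-4, 48]
-5   : [-4, 48, -5]
pop  : [-4, 48]
exch : [48, -4]
mul  : [-192]
11   : [-192, 11]
exch : [11, -192]
mul  : [-2112]
neg  : [2112]
neg  : [-2112]
9    : [-2112, 9]
idiv : [-234]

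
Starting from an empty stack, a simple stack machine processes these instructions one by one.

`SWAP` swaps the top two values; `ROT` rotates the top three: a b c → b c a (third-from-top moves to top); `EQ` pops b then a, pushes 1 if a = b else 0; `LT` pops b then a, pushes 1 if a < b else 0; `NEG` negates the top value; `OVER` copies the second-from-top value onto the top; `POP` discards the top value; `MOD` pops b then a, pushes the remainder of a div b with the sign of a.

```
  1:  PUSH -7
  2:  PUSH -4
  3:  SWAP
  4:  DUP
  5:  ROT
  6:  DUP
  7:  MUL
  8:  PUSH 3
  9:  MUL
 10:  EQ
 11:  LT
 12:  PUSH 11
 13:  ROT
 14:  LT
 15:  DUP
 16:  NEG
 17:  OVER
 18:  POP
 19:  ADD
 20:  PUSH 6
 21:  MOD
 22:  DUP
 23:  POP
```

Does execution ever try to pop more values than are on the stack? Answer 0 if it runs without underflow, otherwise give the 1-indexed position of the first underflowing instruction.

13

PUSH -7 → [-7]
PUSH -4 → [-7, -4]
SWAP    → [-4, -7]
DUP     → [-4, -7, -7]
ROT     → [-7, -7, -4]
DUP     → [-7, -7, -4, -4]
MUL     → [-7, -7, 16]
PUSH 3  → [-7, -7, 16, 3]
MUL     → [-7, -7, 48]
EQ      → [-7, 0]
LT      → [1]
PUSH 11 → [1, 11]
ROT  — needs 3 operands, stack has 2 → underflow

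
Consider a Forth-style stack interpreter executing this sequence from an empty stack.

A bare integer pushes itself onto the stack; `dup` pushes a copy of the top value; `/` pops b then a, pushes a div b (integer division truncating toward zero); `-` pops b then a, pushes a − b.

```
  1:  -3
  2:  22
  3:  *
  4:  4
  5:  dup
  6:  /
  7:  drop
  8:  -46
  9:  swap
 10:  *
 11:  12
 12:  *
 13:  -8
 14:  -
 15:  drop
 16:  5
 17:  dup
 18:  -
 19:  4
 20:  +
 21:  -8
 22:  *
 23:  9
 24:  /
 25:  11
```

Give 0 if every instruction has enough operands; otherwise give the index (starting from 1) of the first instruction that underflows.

0

-3   -> -3
22   -> -3 22
*    -> -66
4    -> -66 4
dup  -> -66 4 4
/    -> -66 1
drop -> -66
-46  -> -66 -46
swap -> -46 -66
*    -> 3036
12   -> 3036 12
*    -> 36432
-8   -> 36432 -8
-    -> 36440
drop -> (empty)
5    -> 5
dup  -> 5 5
-    -> 0
4    -> 0 4
+    -> 4
-8   -> 4 -8
*    -> -32
9    -> -32 9
/    -> -3
11   -> -3 11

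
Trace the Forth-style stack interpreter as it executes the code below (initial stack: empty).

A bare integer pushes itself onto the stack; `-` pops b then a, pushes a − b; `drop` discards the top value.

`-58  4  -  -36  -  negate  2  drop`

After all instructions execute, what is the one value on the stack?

-58     -58
4       -58 4
-       -62
-36     -62 -36
-       -26
negate  26
2       26 2
drop    26

26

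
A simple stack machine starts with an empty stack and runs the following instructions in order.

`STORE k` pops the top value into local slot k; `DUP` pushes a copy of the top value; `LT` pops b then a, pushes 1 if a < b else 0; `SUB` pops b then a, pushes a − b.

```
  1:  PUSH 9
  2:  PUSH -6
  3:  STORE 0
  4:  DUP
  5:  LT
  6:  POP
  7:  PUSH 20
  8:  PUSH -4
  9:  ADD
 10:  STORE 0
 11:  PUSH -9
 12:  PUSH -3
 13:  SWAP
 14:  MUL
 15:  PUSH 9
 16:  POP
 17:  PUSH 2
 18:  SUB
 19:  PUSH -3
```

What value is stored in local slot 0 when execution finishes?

16

PUSH 9   9
PUSH -6  9 -6
STORE 0  9
DUP      9 9
LT       0
POP      (empty)
PUSH 20  20
PUSH -4  20 -4
ADD      16
STORE 0  (empty)
PUSH -9  -9
PUSH -3  -9 -3
SWAP     -3 -9
MUL      27
PUSH 9   27 9
POP      27
PUSH 2   27 2
SUB      25
PUSH -3  25 -3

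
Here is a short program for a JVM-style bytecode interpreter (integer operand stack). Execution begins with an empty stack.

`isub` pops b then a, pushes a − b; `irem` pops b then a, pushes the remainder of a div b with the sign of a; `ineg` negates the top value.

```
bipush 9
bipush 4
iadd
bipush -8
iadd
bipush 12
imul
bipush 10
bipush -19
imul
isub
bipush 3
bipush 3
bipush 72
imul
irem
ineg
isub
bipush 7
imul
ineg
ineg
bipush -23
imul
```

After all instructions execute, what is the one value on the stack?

bipush 9   -> 9
bipush 4   -> 9 4
iadd       -> 13
bipush -8  -> 13 -8
iadd       -> 5
bipush 12  -> 5 12
imul       -> 60
bipush 10  -> 60 10
bipush -19 -> 60 10 -19
imul       -> 60 -190
isub       -> 250
bipush 3   -> 250 3
bipush 3   -> 250 3 3
bipush 72  -> 250 3 3 72
imul       -> 250 3 216
irem       -> 250 3
ineg       -> 250 -3
isub       -> 253
bipush 7   -> 253 7
imul       -> 1771
ineg       -> -1771
ineg       -> 1771
bipush -23 -> 1771 -23
imul       -> -40733

-40733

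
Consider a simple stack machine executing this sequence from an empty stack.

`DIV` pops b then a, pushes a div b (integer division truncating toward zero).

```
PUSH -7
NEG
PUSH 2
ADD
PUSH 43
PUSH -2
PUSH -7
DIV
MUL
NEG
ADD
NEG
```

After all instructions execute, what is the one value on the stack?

PUSH -7  [-7]
NEG      [7]
PUSH 2   [7, 2]
ADD      [9]
PUSH 43  [9, 43]
PUSH -2  [9, 43, -2]
PUSH -7  [9, 43, -2, -7]
DIV      [9, 43, 0]
MUL      [9, 0]
NEG      [9, 0]
ADD      [9]
NEG      [-9]

-9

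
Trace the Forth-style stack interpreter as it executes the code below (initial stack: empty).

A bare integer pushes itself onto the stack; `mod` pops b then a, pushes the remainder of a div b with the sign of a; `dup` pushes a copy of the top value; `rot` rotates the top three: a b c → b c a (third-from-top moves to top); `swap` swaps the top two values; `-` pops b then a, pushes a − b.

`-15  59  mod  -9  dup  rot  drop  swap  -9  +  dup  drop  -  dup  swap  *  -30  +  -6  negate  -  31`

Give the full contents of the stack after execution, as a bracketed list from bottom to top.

-15    -> -15
59     -> -15 59
mod    -> -15
-9     -> -15 -9
dup    -> -15 -9 -9
rot    -> -9 -9 -15
drop   -> -9 -9
swap   -> -9 -9
-9     -> -9 -9 -9
+      -> -9 -18
dup    -> -9 -18 -18
drop   -> -9 -18
-      -> 9
dup    -> 9 9
swap   -> 9 9
*      -> 81
-30    -> 81 -30
+      -> 51
-6     -> 51 -6
negate -> 51 6
-      -> 45
31     -> 45 31

[45, 31]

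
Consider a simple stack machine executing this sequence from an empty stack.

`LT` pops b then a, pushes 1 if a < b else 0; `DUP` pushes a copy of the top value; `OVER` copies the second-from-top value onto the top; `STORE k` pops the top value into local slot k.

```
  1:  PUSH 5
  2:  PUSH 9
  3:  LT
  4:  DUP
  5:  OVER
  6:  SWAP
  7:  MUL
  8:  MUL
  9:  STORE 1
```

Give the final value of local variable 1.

1

PUSH 5  → [5]
PUSH 9  → [5, 9]
LT      → [1]
DUP     → [1, 1]
OVER    → [1, 1, 1]
SWAP    → [1, 1, 1]
MUL     → [1, 1]
MUL     → [1]
STORE 1 → []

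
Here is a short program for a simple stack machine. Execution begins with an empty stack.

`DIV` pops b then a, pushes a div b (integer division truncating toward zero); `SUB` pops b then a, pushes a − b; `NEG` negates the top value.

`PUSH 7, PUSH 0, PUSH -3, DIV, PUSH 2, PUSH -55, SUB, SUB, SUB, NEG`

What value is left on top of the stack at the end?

PUSH 7    7
PUSH 0    7 0
PUSH -3   7 0 -3
DIV       7 0
PUSH 2    7 0 2
PUSH -55  7 0 2 -55
SUB       7 0 57
SUB       7 -57
SUB       64
NEG       -64

-64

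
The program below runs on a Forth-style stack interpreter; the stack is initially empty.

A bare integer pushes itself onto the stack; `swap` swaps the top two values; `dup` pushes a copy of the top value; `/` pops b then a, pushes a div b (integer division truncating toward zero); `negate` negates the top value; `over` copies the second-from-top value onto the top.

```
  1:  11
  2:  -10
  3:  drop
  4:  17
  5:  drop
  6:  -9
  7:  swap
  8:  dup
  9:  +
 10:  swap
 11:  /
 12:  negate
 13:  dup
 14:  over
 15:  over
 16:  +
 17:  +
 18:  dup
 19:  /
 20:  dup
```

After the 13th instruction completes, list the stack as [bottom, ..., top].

11     -> [11]
-10    -> [11, -10]
drop   -> [11]
17     -> [11, 17]
drop   -> [11]
-9     -> [11, -9]
swap   -> [-9, 11]
dup    -> [-9, 11, 11]
+      -> [-9, 22]
swap   -> [22, -9]
/      -> [-2]
negate -> [2]
dup    -> [2, 2]

[2, 2]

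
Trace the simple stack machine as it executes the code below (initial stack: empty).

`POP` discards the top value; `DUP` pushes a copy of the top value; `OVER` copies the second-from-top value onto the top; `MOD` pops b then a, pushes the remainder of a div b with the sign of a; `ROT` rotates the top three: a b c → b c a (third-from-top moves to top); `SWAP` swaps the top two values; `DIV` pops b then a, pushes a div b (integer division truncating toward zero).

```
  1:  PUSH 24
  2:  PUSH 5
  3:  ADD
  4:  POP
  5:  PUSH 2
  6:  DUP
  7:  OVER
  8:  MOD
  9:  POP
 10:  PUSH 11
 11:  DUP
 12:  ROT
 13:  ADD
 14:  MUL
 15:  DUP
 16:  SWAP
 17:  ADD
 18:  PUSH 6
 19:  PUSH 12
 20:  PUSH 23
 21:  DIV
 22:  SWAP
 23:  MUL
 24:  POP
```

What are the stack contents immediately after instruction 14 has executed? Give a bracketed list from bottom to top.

PUSH 24 : [24]
PUSH 5  : [24, 5]
ADD     : [29]
POP     : []
PUSH 2  : [2]
DUP     : [2, 2]
OVER    : [2, 2, 2]
MOD     : [2, 0]
POP     : [2]
PUSH 11 : [2, 11]
DUP     : [2, 11, 11]
ROT     : [11, 11, 2]
ADD     : [11, 13]
MUL     : [143]

[143]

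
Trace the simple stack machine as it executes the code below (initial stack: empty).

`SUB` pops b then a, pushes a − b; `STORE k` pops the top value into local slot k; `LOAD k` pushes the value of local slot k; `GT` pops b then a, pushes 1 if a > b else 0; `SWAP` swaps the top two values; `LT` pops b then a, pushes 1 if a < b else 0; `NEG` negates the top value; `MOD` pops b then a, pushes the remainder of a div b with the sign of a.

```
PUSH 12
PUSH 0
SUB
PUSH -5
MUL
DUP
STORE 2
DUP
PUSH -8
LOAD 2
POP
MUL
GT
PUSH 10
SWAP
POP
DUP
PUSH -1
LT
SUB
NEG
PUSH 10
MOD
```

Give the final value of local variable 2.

-60

PUSH 12 -> [12]
PUSH 0  -> [12, 0]
SUB     -> [12]
PUSH -5 -> [12, -5]
MUL     -> [-60]
DUP     -> [-60, -60]
STORE 2 -> [-60]
DUP     -> [-60, -60]
PUSH -8 -> [-60, -60, -8]
LOAD 2  -> [-60, -60, -8, -60]
POP     -> [-60, -60, -8]
MUL     -> [-60, 480]
GT      -> [0]
PUSH 10 -> [0, 10]
SWAP    -> [10, 0]
POP     -> [10]
DUP     -> [10, 10]
PUSH -1 -> [10, 10, -1]
LT      -> [10, 0]
SUB     -> [10]
NEG     -> [-10]
PUSH 10 -> [-10, 10]
MOD     -> [0]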